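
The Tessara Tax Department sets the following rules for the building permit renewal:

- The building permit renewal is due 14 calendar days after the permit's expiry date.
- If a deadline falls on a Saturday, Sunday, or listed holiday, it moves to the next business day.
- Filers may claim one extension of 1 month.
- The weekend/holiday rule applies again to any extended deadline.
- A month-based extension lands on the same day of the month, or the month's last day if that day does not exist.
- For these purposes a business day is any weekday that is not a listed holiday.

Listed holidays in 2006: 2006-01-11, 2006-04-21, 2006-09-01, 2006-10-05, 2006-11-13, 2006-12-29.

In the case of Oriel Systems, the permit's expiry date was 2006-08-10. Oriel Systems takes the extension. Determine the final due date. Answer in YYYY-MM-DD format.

From 2006-08-10, 14 calendar days later is 2006-08-24.
2006-08-24 (Thursday) is already a business day.
Add 1 month to 2006-08-24: 2006-09-24.
2006-09-24 falls on a Sunday. Rolling to the next business day gives 2006-09-25, a Monday.
Deadline: 2006-09-25.

2006-09-25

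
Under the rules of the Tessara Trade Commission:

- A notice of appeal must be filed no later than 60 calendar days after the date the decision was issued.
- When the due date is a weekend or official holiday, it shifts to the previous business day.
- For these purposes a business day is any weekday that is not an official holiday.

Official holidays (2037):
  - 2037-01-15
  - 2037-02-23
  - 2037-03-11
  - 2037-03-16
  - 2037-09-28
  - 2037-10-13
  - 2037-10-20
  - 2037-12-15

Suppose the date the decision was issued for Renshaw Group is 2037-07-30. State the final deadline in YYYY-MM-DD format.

Adding 60 calendar days to 2037-07-30 gives 2037-09-28.
2037-09-28 is a listed holiday; the preceding business day is 2037-09-25 (Friday).
Deadline: 2037-09-25.

2037-09-25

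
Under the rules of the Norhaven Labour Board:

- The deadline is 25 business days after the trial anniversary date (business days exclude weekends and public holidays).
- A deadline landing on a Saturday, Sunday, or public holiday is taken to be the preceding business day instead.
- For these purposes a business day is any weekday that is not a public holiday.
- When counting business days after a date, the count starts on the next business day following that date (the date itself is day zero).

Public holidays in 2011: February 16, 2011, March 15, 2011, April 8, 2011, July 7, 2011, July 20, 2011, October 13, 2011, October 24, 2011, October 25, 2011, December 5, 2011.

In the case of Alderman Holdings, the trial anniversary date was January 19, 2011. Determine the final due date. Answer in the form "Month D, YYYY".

Starting the day after January 19, 2011 and counting 25 business days lands on February 24, 2011.
February 24, 2011 falls on a Thursday, which is a business day, so no adjustment is needed.
So the filing is due February 24, 2011.

February 24, 2011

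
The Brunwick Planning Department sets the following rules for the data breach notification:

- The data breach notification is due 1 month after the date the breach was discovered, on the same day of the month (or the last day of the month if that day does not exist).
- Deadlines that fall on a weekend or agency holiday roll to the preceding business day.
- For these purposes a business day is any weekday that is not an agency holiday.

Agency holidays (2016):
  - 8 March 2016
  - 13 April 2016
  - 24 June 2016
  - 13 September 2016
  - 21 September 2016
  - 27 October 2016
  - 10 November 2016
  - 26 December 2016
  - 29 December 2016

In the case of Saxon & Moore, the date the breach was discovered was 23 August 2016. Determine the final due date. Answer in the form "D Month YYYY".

23 September 2016

1 month after 23 August 2016, on the same day of the month, is 23 September 2016.
23 September 2016 falls on a Friday, which is a business day, so no adjustment is needed.
Final deadline: 23 September 2016.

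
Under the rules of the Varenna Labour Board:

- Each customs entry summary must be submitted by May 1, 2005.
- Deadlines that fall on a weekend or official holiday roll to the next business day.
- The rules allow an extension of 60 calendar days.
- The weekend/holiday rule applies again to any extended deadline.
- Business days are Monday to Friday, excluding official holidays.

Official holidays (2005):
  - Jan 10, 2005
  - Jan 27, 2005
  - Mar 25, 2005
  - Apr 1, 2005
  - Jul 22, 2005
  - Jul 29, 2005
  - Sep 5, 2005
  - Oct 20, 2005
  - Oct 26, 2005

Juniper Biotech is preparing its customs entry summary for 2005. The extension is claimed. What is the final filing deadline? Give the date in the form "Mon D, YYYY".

The stated deadline is May 1, 2005.
Because May 1, 2005 is a Sunday, the deadline becomes May 2, 2005 (Monday).
The 60-calendar-day extension moves the deadline from May 2, 2005 to Jul 1, 2005.
Jul 1, 2005 falls on a Friday, which is a business day, so no adjustment is needed.
Deadline: Jul 1, 2005.

Jul 1, 2005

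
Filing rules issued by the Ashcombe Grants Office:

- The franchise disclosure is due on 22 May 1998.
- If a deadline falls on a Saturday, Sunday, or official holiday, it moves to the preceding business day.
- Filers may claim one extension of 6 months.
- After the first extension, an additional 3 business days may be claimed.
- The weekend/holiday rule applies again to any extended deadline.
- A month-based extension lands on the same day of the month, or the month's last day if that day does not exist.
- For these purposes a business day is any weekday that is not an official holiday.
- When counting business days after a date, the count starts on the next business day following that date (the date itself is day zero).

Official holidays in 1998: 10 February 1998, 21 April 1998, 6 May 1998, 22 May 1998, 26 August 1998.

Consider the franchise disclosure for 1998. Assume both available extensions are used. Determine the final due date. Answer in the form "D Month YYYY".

25 November 1998

The statutory due date is 22 May 1998.
22 May 1998 is a listed holiday, so it moves to the preceding business day, 21 May 1998 (Thursday).
Add 6 months to 21 May 1998: 21 November 1998.
21 November 1998 is a Saturday, so it moves to the preceding business day, 20 November 1998 (Friday).
The 3-business-day extension runs from 20 November 1998 to 25 November 1998.
Since 25 November 1998 is a Wednesday and not a holiday, the date is unchanged.
The final due date is 25 November 1998.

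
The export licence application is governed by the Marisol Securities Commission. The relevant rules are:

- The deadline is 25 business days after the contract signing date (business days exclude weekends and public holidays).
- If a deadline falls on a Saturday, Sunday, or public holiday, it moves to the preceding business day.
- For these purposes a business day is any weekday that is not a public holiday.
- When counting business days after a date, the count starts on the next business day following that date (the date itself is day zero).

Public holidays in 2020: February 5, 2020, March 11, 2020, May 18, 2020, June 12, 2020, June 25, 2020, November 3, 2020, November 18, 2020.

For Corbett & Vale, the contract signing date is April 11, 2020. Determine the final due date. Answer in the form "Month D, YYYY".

May 15, 2020

Starting the day after April 11, 2020 and counting 25 business days lands on May 15, 2020.
May 15, 2020 (Friday) is already a business day.
Deadline: May 15, 2020.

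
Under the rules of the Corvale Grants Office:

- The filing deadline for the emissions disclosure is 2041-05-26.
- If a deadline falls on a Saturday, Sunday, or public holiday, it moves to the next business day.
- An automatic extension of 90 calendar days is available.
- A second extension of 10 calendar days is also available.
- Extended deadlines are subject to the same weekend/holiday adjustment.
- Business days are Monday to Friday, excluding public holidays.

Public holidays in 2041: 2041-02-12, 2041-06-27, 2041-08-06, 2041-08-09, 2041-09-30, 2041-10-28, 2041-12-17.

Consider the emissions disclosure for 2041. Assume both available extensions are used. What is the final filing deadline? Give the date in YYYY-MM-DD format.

The statutory due date is 2041-05-26.
2041-05-26 is a Sunday, so it moves to the next business day, 2041-05-27 (Monday).
Add the 90 calendar-day extension to 2041-05-27: 2041-08-25.
Because 2041-08-25 is a Sunday, the deadline becomes 2041-08-26 (Monday).
Add the 10 calendar-day extension to 2041-08-26: 2041-09-05.
2041-09-05 falls on a Thursday, which is a business day, so no adjustment is needed.
Final deadline: 2041-09-05.

2041-09-05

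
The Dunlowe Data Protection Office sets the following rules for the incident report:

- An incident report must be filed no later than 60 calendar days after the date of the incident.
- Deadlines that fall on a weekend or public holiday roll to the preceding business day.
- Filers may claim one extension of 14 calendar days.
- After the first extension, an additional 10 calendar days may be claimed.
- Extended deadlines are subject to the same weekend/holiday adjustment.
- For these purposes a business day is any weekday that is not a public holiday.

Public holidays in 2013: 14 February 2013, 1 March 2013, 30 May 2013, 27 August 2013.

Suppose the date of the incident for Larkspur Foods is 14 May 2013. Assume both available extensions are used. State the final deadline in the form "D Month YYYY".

5 August 2013

Trigger date 14 May 2013 + 60 calendar days = 13 July 2013.
13 July 2013 is a Saturday, so it moves to the preceding business day, 12 July 2013 (Friday).
With the 14-day extension, 12 July 2013 becomes 26 July 2013.
Since 26 July 2013 is a Friday and not a holiday, the date is unchanged.
Add the 10 calendar-day extension to 26 July 2013: 5 August 2013.
5 August 2013 (Monday) is already a business day.
Deadline: 5 August 2013.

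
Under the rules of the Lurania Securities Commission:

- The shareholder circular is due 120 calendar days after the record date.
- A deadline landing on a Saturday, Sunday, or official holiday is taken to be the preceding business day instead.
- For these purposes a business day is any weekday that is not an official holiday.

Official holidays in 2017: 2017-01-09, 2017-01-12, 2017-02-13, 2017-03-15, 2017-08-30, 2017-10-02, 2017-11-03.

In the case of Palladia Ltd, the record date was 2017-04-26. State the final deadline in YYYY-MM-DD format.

Adding 120 calendar days to 2017-04-26 gives 2017-08-24.
2017-08-24 falls on a Thursday, which is a business day, so no adjustment is needed.
Deadline: 2017-08-24.

2017-08-24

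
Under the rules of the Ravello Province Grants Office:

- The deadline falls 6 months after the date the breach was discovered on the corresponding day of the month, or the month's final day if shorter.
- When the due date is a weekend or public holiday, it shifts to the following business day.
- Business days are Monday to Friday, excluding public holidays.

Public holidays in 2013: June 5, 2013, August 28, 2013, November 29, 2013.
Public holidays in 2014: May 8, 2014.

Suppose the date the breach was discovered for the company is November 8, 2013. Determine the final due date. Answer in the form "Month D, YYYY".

6 months from November 8, 2013 is May 8, 2014.
May 8, 2014 is a listed holiday; the next business day is May 9, 2014 (Friday).
The final due date is May 9, 2014.

May 9, 2014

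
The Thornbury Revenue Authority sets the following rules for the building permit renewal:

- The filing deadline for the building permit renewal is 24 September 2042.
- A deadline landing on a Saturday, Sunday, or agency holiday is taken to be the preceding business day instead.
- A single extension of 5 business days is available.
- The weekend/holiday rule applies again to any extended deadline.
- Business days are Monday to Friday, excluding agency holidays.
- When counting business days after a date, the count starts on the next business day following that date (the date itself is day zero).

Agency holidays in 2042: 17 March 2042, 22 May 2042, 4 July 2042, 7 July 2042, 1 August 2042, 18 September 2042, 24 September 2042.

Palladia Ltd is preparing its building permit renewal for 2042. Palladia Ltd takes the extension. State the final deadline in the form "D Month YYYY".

1 October 2042

The stated deadline is 24 September 2042.
24 September 2042 is a listed holiday, so it moves to the preceding business day, 23 September 2042 (Tuesday).
Applying the 5-business-day extension: 5 business days after 23 September 2042 is 1 October 2042.
1 October 2042 is a Wednesday and not a listed holiday, so it stands.
Final deadline: 1 October 2042.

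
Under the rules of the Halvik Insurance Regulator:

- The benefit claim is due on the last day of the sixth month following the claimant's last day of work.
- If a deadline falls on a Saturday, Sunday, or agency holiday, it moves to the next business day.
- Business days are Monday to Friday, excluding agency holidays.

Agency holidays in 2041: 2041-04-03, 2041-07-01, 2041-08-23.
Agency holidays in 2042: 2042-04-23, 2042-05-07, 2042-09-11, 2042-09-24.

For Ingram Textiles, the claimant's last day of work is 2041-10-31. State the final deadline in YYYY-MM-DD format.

2042-04-30

6 months after 2041-10-31 is April 2042; that month ends on 2042-04-30.
Since 2042-04-30 is a Wednesday and not a holiday, the date is unchanged.
So the filing is due 2042-04-30.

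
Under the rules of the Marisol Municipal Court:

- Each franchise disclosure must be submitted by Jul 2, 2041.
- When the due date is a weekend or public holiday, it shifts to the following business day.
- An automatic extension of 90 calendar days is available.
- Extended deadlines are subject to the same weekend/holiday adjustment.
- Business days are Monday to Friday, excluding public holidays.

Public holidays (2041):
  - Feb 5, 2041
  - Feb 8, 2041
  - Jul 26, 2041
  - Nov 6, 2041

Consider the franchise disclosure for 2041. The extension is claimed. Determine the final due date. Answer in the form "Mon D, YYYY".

The statutory due date is Jul 2, 2041.
Jul 2, 2041 (Tuesday) is already a business day.
Applying the 90-calendar-day extension: Jul 2, 2041 + 90 days = Sep 30, 2041.
Sep 30, 2041 is a Monday and not a listed holiday, so it stands.
Deadline: Sep 30, 2041.

Sep 30, 2041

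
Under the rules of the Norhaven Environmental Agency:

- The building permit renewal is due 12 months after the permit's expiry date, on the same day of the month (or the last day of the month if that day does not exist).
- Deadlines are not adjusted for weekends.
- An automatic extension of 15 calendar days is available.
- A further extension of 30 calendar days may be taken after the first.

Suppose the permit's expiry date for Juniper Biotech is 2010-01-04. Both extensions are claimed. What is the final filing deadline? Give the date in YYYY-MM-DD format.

2011-02-18

12 months after 2010-01-04, on the same day of the month, is 2011-01-04.
2011-01-04 falls on a Tuesday. The rules make no weekend/holiday allowance, so it remains 2011-01-04.
Add the 15 calendar-day extension to 2011-01-04: 2011-01-19.
2011-01-19 is a Wednesday; no weekend or holiday adjustment applies.
The 30-calendar-day extension moves the deadline from 2011-01-19 to 2011-02-18.
No adjustment is made for weekends or holidays, so 2011-02-18 stands.
Deadline: 2011-02-18.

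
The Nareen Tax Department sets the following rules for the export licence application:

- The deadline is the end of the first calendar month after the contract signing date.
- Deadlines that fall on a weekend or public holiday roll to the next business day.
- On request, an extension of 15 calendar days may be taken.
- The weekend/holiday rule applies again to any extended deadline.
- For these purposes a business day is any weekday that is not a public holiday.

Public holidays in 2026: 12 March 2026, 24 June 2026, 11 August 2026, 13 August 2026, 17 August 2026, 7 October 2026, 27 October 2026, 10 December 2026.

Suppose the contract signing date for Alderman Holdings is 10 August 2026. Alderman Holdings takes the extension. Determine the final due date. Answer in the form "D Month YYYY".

15 October 2026

The first month after 10 August 2026 is September 2026, whose last day is 30 September 2026.
30 September 2026 falls on a Wednesday, which is a business day, so no adjustment is needed.
The 15-calendar-day extension moves the deadline from 30 September 2026 to 15 October 2026.
Since 15 October 2026 is a Thursday and not a holiday, the date is unchanged.
Final deadline: 15 October 2026.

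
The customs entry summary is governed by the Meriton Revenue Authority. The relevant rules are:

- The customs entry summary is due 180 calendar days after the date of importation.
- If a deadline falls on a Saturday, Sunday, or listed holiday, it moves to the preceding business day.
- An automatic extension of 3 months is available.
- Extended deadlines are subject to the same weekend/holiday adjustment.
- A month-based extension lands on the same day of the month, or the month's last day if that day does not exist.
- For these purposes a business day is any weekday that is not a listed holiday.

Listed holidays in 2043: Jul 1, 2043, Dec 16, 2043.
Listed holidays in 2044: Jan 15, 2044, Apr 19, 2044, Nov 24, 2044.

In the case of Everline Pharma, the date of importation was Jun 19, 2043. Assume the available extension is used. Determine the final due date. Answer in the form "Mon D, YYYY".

Mar 15, 2044

Trigger date Jun 19, 2043 + 180 calendar days = Dec 16, 2043.
Dec 16, 2043 is a listed holiday, so it moves to the preceding business day, Dec 15, 2043 (Tuesday).
Applying the 3 months extension: 3 months after Dec 15, 2043 is Mar 15, 2044.
Mar 15, 2044 falls on a Tuesday, which is a business day, so no adjustment is needed.
Final deadline: Mar 15, 2044.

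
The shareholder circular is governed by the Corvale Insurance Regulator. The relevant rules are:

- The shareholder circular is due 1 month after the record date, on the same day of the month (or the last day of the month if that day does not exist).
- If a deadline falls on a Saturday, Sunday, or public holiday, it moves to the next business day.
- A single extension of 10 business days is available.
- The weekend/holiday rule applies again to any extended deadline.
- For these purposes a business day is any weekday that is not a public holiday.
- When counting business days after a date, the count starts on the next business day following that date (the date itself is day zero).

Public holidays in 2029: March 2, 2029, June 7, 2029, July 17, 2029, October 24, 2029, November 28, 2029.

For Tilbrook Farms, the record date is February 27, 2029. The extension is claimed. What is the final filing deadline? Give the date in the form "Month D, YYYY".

Moving 1 month forward from February 27, 2029 on the corresponding day gives March 27, 2029.
Since March 27, 2029 is a Tuesday and not a holiday, the date is unchanged.
Applying the 10-business-day extension: 10 business days after March 27, 2029 is April 10, 2029.
April 10, 2029 (Tuesday) is already a business day.
Deadline: April 10, 2029.

April 10, 2029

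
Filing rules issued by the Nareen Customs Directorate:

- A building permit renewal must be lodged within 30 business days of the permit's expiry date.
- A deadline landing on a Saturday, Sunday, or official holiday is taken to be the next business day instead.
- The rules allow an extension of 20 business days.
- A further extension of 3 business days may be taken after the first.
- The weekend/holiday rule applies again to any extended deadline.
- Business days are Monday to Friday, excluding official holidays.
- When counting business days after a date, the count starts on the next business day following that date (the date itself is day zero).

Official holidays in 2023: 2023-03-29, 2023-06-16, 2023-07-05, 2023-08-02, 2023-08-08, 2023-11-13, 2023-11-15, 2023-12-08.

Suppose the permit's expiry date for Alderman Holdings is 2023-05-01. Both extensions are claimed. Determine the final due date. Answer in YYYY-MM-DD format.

Counting 30 business days after 2023-05-01 (skipping weekends and listed holidays) reaches 2023-06-12.
2023-06-12 falls on a Monday, which is a business day, so no adjustment is needed.
Counting 20 further business days from 2023-06-12 reaches 2023-07-12.
2023-07-12 falls on a Wednesday, which is a business day, so no adjustment is needed.
Applying the 3-business-day extension: 3 business days after 2023-07-12 is 2023-07-17.
2023-07-17 falls on a Monday, which is a business day, so no adjustment is needed.
Final deadline: 2023-07-17.

2023-07-17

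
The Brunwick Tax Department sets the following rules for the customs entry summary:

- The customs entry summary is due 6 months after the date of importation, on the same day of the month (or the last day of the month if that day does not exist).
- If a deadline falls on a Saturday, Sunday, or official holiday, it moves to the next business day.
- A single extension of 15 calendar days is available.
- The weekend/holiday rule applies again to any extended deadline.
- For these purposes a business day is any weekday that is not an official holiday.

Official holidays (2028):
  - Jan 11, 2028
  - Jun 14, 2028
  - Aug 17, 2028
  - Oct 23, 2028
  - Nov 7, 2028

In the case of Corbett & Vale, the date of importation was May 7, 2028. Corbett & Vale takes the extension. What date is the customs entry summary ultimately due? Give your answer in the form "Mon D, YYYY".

Nov 23, 2028

Moving 6 months forward from May 7, 2028 on the corresponding day gives Nov 7, 2028.
Nov 7, 2028 is a listed holiday; the next business day is Nov 8, 2028 (Wednesday).
Applying the 15-calendar-day extension: Nov 8, 2028 + 15 days = Nov 23, 2028.
Nov 23, 2028 (Thursday) is already a business day.
Deadline: Nov 23, 2028.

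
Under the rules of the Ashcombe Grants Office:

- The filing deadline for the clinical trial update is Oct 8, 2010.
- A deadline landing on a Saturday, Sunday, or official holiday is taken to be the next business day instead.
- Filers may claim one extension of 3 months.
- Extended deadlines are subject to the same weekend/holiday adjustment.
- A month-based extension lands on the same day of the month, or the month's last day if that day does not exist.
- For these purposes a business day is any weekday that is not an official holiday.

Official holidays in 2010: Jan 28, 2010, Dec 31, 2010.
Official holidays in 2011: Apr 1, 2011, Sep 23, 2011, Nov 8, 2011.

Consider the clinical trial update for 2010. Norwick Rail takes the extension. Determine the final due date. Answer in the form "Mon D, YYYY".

Jan 10, 2011

The stated deadline is Oct 8, 2010.
Oct 8, 2010 falls on a Friday, which is a business day, so no adjustment is needed.
The 3 months extension carries Oct 8, 2010 to Jan 8, 2011.
Because Jan 8, 2011 is a Saturday, the deadline becomes Jan 10, 2011 (Monday).
So the filing is due Jan 10, 2011.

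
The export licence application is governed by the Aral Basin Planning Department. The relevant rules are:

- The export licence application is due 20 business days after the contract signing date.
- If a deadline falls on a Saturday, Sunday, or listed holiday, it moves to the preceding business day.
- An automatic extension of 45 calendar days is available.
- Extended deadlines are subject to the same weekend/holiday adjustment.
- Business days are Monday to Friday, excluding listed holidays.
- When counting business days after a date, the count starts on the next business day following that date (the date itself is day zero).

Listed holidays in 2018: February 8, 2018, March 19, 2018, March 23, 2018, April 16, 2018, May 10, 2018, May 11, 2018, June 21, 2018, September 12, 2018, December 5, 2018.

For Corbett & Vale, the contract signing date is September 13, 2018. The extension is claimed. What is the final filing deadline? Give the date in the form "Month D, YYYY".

November 23, 2018

Counting 20 business days after September 13, 2018 (skipping weekends and listed holidays) reaches October 11, 2018.
October 11, 2018 (Thursday) is already a business day.
With the 45-day extension, October 11, 2018 becomes November 25, 2018.
November 25, 2018 is a Sunday; the preceding business day is November 23, 2018 (Friday).
The final due date is November 23, 2018.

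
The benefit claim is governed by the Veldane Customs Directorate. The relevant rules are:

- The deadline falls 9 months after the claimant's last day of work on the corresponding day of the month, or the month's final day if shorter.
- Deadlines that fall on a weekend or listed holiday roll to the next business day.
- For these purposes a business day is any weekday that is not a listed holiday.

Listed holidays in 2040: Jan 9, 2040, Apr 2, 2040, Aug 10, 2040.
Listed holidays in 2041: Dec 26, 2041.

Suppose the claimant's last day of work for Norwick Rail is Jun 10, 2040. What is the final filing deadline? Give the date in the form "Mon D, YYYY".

9 months from Jun 10, 2040 is Mar 10, 2041.
Because Mar 10, 2041 is a Sunday, the deadline becomes Mar 11, 2041 (Monday).
Final deadline: Mar 11, 2041.

Mar 11, 2041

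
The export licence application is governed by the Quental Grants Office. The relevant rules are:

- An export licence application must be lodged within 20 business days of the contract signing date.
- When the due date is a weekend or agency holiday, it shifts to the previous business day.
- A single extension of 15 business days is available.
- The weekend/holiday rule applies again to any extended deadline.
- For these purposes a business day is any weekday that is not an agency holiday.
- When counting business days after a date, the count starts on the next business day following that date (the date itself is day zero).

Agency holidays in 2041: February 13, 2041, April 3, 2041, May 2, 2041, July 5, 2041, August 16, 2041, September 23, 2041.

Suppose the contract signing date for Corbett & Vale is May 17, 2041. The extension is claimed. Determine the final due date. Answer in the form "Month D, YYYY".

July 8, 2041

20 business days after May 17, 2041, excluding weekends and holidays, is June 14, 2041.
June 14, 2041 is a Friday and not a listed holiday, so it stands.
Applying the 15-business-day extension: 15 business days after June 14, 2041 is July 8, 2041.
Since July 8, 2041 is a Monday and not a holiday, the date is unchanged.
Final deadline: July 8, 2041.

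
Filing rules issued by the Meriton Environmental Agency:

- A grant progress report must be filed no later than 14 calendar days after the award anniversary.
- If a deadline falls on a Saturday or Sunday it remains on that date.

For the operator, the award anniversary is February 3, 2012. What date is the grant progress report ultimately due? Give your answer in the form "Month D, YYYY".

14 calendar days after February 3, 2012 is February 17, 2012.
February 17, 2012 is a Friday; no weekend or holiday adjustment applies.
The final due date is February 17, 2012.

February 17, 2012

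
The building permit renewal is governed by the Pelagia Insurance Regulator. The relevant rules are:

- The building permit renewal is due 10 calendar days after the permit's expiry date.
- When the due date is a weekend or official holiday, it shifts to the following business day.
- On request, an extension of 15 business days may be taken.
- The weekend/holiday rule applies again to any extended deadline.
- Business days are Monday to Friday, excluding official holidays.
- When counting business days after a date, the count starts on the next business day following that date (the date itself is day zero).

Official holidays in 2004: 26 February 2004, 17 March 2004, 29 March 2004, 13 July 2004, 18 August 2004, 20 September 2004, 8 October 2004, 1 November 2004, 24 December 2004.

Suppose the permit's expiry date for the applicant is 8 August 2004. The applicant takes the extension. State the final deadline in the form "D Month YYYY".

9 September 2004

Adding 10 calendar days to 8 August 2004 gives 18 August 2004.
Because 18 August 2004 is a listed holiday, the deadline becomes 19 August 2004 (Thursday).
Counting 15 further business days from 19 August 2004 reaches 9 September 2004.
9 September 2004 falls on a Thursday, which is a business day, so no adjustment is needed.
Deadline: 9 September 2004.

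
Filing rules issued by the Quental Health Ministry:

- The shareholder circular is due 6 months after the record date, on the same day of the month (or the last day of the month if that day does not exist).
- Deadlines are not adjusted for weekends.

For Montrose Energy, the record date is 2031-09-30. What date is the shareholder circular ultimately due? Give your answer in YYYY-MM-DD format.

2032-03-30

Moving 6 months forward from 2031-09-30 on the corresponding day gives 2032-03-30.
2032-03-30 is a Tuesday; no weekend or holiday adjustment applies.
The final due date is 2032-03-30.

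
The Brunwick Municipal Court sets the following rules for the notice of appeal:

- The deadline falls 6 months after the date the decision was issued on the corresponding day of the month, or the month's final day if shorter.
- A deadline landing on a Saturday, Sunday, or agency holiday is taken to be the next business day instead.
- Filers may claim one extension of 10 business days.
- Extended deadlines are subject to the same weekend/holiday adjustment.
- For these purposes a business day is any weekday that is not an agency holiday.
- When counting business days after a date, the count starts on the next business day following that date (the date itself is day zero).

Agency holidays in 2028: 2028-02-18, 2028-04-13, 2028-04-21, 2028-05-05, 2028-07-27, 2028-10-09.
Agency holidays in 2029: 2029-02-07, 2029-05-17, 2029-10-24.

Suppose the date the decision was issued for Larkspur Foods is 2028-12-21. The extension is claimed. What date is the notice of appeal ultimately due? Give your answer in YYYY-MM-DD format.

2029-07-05

Moving 6 months forward from 2028-12-21 on the corresponding day gives 2029-06-21.
2029-06-21 falls on a Thursday, which is a business day, so no adjustment is needed.
The 10-business-day extension runs from 2029-06-21 to 2029-07-05.
Since 2029-07-05 is a Thursday and not a holiday, the date is unchanged.
Final deadline: 2029-07-05.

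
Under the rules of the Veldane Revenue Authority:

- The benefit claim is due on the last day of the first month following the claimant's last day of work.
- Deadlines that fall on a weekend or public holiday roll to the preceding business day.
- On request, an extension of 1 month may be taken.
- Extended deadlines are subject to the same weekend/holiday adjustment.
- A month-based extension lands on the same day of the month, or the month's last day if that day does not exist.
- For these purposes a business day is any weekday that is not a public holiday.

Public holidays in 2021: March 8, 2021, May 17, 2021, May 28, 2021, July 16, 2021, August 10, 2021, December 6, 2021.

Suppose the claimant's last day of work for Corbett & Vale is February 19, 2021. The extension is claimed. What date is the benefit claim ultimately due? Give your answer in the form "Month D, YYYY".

The first month after February 19, 2021 is March 2021, whose last day is March 31, 2021.
March 31, 2021 is a Wednesday and not a listed holiday, so it stands.
Applying the 1 month extension: 1 month after March 31, 2021 is April 30, 2021 (day 31 does not exist in April, so the month's last day is used).
April 30, 2021 (Friday) is already a business day.
Deadline: April 30, 2021.

April 30, 2021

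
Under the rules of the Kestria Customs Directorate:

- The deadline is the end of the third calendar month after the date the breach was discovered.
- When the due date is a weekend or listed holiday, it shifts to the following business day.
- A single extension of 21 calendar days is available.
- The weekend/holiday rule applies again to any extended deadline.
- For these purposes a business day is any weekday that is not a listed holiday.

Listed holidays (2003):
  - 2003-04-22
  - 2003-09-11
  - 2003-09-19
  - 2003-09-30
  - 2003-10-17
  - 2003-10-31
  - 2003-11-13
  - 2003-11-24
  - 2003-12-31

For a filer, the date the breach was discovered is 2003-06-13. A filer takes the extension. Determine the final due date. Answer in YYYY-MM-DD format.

The third month after 2003-06-13 is September 2003, whose last day is 2003-09-30.
Because 2003-09-30 is a listed holiday, the deadline becomes 2003-10-01 (Wednesday).
The 21-calendar-day extension moves the deadline from 2003-10-01 to 2003-10-22.
2003-10-22 is a Wednesday and not a listed holiday, so it stands.
So the filing is due 2003-10-22.

2003-10-22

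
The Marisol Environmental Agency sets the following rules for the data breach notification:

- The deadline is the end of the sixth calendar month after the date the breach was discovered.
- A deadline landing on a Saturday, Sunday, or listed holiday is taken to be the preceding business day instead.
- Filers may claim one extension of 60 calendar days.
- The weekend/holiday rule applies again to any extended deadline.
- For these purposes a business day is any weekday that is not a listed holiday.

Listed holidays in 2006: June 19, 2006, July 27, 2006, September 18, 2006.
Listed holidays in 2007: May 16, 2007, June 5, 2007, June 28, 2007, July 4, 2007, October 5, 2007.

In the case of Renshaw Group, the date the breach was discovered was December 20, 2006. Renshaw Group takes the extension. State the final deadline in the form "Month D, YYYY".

August 28, 2007

The sixth month after December 20, 2006 is June 2007, whose last day is June 30, 2007.
June 30, 2007 falls on a Saturday. Rolling to the preceding business day gives June 29, 2007, a Friday.
Applying the 60-calendar-day extension: June 29, 2007 + 60 days = August 28, 2007.
August 28, 2007 is a Tuesday and not a listed holiday, so it stands.
So the filing is due August 28, 2007.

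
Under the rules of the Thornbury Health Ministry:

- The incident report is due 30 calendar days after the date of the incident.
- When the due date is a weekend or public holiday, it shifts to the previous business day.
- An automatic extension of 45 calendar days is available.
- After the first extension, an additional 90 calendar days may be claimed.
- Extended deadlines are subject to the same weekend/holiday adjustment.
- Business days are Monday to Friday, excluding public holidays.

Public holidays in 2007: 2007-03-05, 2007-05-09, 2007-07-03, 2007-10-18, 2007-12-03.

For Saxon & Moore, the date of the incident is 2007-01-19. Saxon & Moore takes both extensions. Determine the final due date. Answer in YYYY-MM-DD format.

30 calendar days after 2007-01-19 is 2007-02-18.
2007-02-18 is a Sunday; the preceding business day is 2007-02-16 (Friday).
Add the 45 calendar-day extension to 2007-02-16: 2007-04-02.
2007-04-02 falls on a Monday, which is a business day, so no adjustment is needed.
Applying the 90-calendar-day extension: 2007-04-02 + 90 days = 2007-07-01.
2007-07-01 is a Sunday; the preceding business day is 2007-06-29 (Friday).
Deadline: 2007-06-29.

2007-06-29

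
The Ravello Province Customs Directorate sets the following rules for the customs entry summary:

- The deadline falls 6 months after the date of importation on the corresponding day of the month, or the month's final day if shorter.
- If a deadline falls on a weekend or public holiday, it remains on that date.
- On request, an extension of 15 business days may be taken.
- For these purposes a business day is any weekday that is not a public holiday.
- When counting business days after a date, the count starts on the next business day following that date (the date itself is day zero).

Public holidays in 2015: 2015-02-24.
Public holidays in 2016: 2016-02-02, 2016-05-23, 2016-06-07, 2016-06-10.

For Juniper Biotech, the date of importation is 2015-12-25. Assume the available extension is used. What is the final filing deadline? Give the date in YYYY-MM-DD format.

6 months after 2015-12-25, on the same day of the month, is 2016-06-25.
2016-06-25 is a Saturday; no weekend or holiday adjustment applies.
Counting 15 further business days from 2016-06-25 reaches 2016-07-15.
No adjustment is made for weekends or holidays, so 2016-07-15 stands.
Final deadline: 2016-07-15.

2016-07-15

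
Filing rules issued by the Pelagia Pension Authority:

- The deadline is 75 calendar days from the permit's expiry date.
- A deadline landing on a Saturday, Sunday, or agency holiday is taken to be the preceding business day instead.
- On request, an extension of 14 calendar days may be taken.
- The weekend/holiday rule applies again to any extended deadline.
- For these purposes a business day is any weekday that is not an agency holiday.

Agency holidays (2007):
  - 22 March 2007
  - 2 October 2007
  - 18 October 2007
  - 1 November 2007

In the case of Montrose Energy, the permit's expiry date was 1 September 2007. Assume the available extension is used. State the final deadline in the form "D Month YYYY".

From 1 September 2007, 75 calendar days later is 15 November 2007.
15 November 2007 (Thursday) is already a business day.
With the 14-day extension, 15 November 2007 becomes 29 November 2007.
29 November 2007 is a Thursday and not a listed holiday, so it stands.
Final deadline: 29 November 2007.

29 November 2007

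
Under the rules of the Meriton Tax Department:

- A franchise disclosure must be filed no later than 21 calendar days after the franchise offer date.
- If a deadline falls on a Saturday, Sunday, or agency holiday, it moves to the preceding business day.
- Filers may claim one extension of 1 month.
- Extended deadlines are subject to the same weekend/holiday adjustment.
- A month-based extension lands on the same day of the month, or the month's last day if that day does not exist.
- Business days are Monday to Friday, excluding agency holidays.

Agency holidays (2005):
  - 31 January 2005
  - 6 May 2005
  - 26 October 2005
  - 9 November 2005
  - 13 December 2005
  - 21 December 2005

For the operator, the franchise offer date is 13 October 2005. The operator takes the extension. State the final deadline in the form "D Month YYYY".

From 13 October 2005, 21 calendar days later is 3 November 2005.
Since 3 November 2005 is a Thursday and not a holiday, the date is unchanged.
Add 1 month to 3 November 2005: 3 December 2005.
Because 3 December 2005 is a Saturday, the deadline becomes 2 December 2005 (Friday).
So the filing is due 2 December 2005.

2 December 2005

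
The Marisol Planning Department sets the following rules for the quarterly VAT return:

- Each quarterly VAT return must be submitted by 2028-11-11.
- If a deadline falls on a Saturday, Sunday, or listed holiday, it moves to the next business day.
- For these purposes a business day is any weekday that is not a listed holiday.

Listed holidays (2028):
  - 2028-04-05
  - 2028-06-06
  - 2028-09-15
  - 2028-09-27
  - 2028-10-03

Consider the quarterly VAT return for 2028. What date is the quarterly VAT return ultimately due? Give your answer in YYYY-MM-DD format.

2028-11-13

Start from the fixed due date, 2028-11-11.
2028-11-11 falls on a Saturday. Rolling to the next business day gives 2028-11-13, a Monday.
The final due date is 2028-11-13.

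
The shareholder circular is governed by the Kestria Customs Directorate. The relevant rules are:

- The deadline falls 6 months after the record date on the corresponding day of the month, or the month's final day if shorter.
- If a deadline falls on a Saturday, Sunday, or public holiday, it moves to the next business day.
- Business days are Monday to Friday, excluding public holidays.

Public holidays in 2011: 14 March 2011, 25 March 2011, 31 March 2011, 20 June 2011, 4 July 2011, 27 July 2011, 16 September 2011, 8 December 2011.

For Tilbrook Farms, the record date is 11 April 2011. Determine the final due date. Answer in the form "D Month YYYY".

11 October 2011

6 months after 11 April 2011, on the same day of the month, is 11 October 2011.
11 October 2011 is a Tuesday and not a listed holiday, so it stands.
Deadline: 11 October 2011.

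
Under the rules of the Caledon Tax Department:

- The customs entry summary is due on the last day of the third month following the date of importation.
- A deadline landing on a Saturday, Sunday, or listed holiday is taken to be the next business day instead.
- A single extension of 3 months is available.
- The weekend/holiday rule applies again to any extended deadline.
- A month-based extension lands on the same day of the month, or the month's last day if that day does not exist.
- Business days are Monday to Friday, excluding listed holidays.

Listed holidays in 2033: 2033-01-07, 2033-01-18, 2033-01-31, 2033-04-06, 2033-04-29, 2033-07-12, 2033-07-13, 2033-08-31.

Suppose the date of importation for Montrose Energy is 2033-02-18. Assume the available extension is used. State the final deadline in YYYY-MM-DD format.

2033-09-01

3 months after 2033-02-18 falls in May 2033; the last day of that month is 2033-05-31.
2033-05-31 is a Tuesday and not a listed holiday, so it stands.
Add 3 months to 2033-05-31: 2033-08-31.
2033-08-31 is a listed holiday; the next business day is 2033-09-01 (Thursday).
The final due date is 2033-09-01.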